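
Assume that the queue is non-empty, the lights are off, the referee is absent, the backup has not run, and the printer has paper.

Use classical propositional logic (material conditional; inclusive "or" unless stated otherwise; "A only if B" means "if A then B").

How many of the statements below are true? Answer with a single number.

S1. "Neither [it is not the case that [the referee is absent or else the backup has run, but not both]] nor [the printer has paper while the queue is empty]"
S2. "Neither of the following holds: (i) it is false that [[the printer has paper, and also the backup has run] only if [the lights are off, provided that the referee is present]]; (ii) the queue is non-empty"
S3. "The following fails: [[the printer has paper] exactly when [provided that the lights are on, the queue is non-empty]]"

1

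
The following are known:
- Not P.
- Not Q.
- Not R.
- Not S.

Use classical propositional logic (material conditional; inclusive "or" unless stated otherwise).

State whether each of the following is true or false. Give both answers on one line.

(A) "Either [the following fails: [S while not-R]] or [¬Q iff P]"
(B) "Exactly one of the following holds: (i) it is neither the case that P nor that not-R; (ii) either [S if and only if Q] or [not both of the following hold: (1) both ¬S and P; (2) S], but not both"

(A): In symbols: ~(S & ~R) | (~Q <-> P)

~R = ~F = T
S & ~R = F & T = F
~(S & ~R) = ~F = T
~Q = ~F = T
~Q <-> P = T <-> F = F
~(S & ~R) | (~Q <-> P) = T | F = T
Thus (A) is true.

(B): Parsed as (P nor ~R) xor ((S <-> Q) xor ((~S & P) nand S))

~R = ~F = T
P nor ~R = F nor T = F
S <-> Q = F <-> F = T
~S = ~F = T
~S & P = T & F = F
(~S & P) nand S = F nand F = T
(S <-> Q) xor ((~S & P) nand S) = T xor T = F
(P nor ~R) xor ((S <-> Q) xor ((~S & P) nand S)) = F xor F = F
Thus (B) is false.

(A) T / (B) F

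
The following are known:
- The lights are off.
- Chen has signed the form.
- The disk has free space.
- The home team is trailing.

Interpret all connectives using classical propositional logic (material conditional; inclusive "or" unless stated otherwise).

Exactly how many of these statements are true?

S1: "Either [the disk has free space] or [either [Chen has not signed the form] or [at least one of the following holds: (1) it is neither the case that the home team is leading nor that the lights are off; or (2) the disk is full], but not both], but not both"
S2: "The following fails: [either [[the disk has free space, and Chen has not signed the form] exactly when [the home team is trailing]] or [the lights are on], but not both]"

Let R = "the disk is full" (F), Q = "Chen has signed the form" (T), S = "the home team is leading" (F), P = "the lights are on" (F).

S1: Parsed as ~R xor (~Q xor ((S nor ~P) | R))

~R = ~F = T
~Q = ~T = F
~P = ~F = T
S nor ~P = F nor T = F
(S nor ~P) | R = F | F = F
~Q xor ((S nor ~P) | R) = F xor F = F
~R xor (~Q xor ((S nor ~P) | R)) = T xor F = T
Hence S1 is true.

S2: Parsed as ~(((~R & ~Q) <-> ~S) xor P)

~R = ~F = T
~Q = ~T = F
~R & ~Q = T & F = F
~S = ~F = T
(~R & ~Q) <-> ~S = F <-> T = F
((~R & ~Q) <-> ~S) xor P = F xor F = F
~(((~R & ~Q) <-> ~S) xor P) = ~F = T
Hence S2 is true.

2 of the 2 statements are true (S1, S2).

2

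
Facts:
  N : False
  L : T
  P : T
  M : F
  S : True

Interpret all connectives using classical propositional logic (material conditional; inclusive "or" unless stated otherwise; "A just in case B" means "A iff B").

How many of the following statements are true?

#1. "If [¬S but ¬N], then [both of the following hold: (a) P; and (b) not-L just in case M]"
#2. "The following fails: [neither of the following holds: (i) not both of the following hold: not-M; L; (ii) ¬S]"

#1: Formalization: (¬S ∧ ¬N) → (P ∧ (¬L ↔ M))

¬S = ¬T = F
¬N = ¬F = T
¬S ∧ ¬N = F ∧ T = F
¬L = ¬T = F
¬L ↔ M = F ↔ F = T
P ∧ (¬L ↔ M) = T ∧ T = T
(¬S ∧ ¬N) → (P ∧ (¬L ↔ M)) = F → T = T
Thus #1 is true.

#2: This is ¬((¬M ↑ L) ↓ ¬S).

¬M = ¬F = T
¬M ↑ L = T ↑ T = F
¬S = ¬T = F
(¬M ↑ L) ↓ ¬S = F ↓ F = T
¬((¬M ↑ L) ↓ ¬S) = ¬T = F
So #2 is false.

True statements: 1.

1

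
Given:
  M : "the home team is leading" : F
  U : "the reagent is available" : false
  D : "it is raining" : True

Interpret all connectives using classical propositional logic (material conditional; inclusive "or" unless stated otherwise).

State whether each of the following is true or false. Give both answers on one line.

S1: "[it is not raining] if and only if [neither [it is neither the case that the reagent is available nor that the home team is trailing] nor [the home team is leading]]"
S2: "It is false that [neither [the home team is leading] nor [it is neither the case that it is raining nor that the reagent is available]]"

S1 F / S2 F

S1: In symbols: ~D <-> ((U nor ~M) nor M)

~D = ~T = F
~M = ~F = T
U nor ~M = F nor T = F
(U nor ~M) nor M = F nor F = T
~D <-> ((U nor ~M) nor M) = F <-> T = F
Hence S1 is false.

S2: Formalization: ~(M nor (D nor U))

D nor U = T nor F = F
M nor (D nor U) = F nor F = T
~(M nor (D nor U)) = ~T = F
Thus S2 is false.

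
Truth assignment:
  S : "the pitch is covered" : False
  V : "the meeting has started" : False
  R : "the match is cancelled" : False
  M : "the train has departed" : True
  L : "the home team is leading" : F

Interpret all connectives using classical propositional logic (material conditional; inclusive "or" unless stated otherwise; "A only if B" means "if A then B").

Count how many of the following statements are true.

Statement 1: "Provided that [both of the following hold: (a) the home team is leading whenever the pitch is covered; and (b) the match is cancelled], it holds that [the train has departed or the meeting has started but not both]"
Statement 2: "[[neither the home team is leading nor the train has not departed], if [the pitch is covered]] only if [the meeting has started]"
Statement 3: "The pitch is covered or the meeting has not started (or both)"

Statement 1: In symbols: ((S -> L) & R) -> (M xor V)

S -> L = F -> F = T
(S -> L) & R = T & F = F
M xor V = T xor F = T
((S -> L) & R) -> (M xor V) = F -> T = T
Thus Statement 1 is true.

Statement 2: Parsed as (S -> (L nor ~M)) -> V

~M = ~T = F
L nor ~M = F nor F = T
S -> (L nor ~M) = F -> T = T
(S -> (L nor ~M)) -> V = T -> F = F
So Statement 2 is false.

Statement 3: Formalization: S | ~V

~V = ~F = T
S | ~V = F | T = T
So Statement 3 is true.

Count: 2.

2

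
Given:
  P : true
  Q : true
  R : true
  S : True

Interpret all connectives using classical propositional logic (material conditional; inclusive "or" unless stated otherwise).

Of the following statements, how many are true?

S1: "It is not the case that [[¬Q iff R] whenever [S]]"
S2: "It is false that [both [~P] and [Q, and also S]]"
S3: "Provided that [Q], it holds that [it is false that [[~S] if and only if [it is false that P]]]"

S1: Formalization: ¬(S → (¬Q ↔ R))

¬Q = ¬T = F
¬Q ↔ R = F ↔ T = F
S → (¬Q ↔ R) = T → F = F
¬(S → (¬Q ↔ R)) = ¬F = T
So S1 is true.

S2: Parsed as ¬(¬P ∧ (Q ∧ S))

¬P = ¬T = F
Q ∧ S = T ∧ T = T
¬P ∧ (Q ∧ S) = F ∧ T = F
¬(¬P ∧ (Q ∧ S)) = ¬F = T
Hence S2 is true.

S3: Formalization: Q → ¬(¬S ↔ ¬P)

¬S = ¬T = F
¬P = ¬T = F
¬S ↔ ¬P = F ↔ F = T
¬(¬S ↔ ¬P) = ¬T = F
Q → ¬(¬S ↔ ¬P) = T → F = F
So S3 is false.

2 of the 3 statements are true (S1, S2).

2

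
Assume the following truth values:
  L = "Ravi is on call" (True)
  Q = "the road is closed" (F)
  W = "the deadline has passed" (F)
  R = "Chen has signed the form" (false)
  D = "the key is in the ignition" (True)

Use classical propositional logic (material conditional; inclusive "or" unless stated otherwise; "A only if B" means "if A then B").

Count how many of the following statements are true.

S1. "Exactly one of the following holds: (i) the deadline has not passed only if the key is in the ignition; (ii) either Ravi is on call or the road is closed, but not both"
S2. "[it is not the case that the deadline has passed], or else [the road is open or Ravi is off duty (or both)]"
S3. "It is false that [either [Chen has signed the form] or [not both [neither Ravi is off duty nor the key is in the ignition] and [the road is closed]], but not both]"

1

S1: This is (not W -> D) xor (L xor Q).

not W = not False = True
not W -> D = True -> True = True
L xor Q = True xor False = True
(not W -> D) xor (L xor Q) = True xor True = False
Hence S1 is false.

S2: This is not W or (not Q or not L).

not W = not False = True
not Q = not False = True
not L = not True = False
not Q or not L = True or False = True
not W or (not Q or not L) = True or True = True
Hence S2 is true.

S3: In symbols: not (R xor ((not L nor D) nand Q))

not L = not True = False
not L nor D = False nor True = False
(not L nor D) nand Q = False nand False = True
R xor ((not L nor D) nand Q) = False xor True = True
not (R xor ((not L nor D) nand Q)) = not True = False
So S3 is false.

True statements: 1 (S2).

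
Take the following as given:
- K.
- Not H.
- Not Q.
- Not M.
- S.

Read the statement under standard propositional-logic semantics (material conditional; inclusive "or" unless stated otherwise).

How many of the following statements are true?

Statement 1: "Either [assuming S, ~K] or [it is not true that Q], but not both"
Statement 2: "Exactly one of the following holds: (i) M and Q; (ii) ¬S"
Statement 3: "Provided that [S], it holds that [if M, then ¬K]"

Statement 1: Formalization: (S → ¬K) ⊕ ¬Q

¬K = ¬T = F
S → ¬K = T → F = F
¬Q = ¬F = T
(S → ¬K) ⊕ ¬Q = F ⊕ T = T
Hence Statement 1 is true.

Statement 2: Formalization: (M ∧ Q) ⊕ ¬S

M ∧ Q = F ∧ F = F
¬S = ¬T = F
(M ∧ Q) ⊕ ¬S = F ⊕ F = F
Thus Statement 2 is false.

Statement 3: Formalization: S → (M → ¬K)

¬K = ¬T = F
M → ¬K = F → F = T
S → (M → ¬K) = T → T = T
So Statement 3 is true.

2 of the 3 statements are true (Statement 1, Statement 3).

2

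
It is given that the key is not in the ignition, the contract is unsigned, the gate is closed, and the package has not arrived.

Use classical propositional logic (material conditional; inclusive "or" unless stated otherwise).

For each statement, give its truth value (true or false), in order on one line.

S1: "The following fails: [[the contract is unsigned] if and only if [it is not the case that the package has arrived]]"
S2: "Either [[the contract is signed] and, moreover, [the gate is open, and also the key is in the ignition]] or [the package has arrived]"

S1 false / S2 false

Let P = "the contract is signed" (F), S = "the package has arrived" (F), K = "the gate is open" (F), Q = "the key is in the ignition" (F).

S1: Formalization: ~(~P <-> ~S)

~P = ~F = T
~S = ~F = T
~P <-> ~S = T <-> T = T
~(~P <-> ~S) = ~T = F
Hence S1 is false.

S2: This is (P & (K & Q)) | S.

K & Q = F & F = F
P & (K & Q) = F & F = F
(P & (K & Q)) | S = F | F = F
Thus S2 is false.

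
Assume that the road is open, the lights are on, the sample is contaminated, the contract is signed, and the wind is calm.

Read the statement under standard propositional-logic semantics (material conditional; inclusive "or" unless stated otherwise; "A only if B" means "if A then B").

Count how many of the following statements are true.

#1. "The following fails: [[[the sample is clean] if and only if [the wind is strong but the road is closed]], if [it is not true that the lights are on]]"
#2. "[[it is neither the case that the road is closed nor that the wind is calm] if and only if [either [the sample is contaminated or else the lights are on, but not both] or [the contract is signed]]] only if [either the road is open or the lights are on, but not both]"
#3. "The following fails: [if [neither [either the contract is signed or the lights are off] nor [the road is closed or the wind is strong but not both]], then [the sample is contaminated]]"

1

Let Q = "the lights are on" (True), R = "the sample is contaminated" (True), U = "the wind is strong" (False), P = "the road is closed" (False), S = "the contract is signed" (True).

#1: Parsed as not (not Q -> (not R iff (U and P)))

not Q = not True = False
not R = not True = False
U and P = False and False = False
not R iff (U and P) = False iff False = True
not Q -> (not R iff (U and P)) = False -> True = True
not (not Q -> (not R iff (U and P))) = not True = False
Hence #1 is false.

#2: This is ((P nor not U) iff ((R xor Q) or S)) -> (not P xor Q).

not U = not False = True
P nor not U = False nor True = False
R xor Q = True xor True = False
(R xor Q) or S = False or True = True
(P nor not U) iff ((R xor Q) or S) = False iff True = False
not P = not False = True
not P xor Q = True xor True = False
((P nor not U) iff ((R xor Q) or S)) -> (not P xor Q) = False -> False = True
Hence #2 is true.

#3: Parsed as not (((S or not Q) nor (P xor U)) -> R)

not Q = not True = False
S or not Q = True or False = True
P xor U = False xor False = False
(S or not Q) nor (P xor U) = True nor False = False
((S or not Q) nor (P xor U)) -> R = False -> True = True
not (((S or not Q) nor (P xor U)) -> R) = not True = False
Thus #3 is false.

True statements: 1 (#2).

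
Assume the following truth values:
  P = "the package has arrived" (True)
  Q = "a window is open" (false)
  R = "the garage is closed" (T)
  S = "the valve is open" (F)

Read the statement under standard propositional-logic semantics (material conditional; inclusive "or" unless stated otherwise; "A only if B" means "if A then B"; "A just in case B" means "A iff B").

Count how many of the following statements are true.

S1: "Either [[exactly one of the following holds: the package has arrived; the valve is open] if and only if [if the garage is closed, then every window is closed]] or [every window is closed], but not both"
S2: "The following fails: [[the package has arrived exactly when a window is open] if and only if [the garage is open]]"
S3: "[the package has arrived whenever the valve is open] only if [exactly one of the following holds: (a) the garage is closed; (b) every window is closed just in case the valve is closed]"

0

S1: In symbols: ((P xor S) <-> (R -> ~Q)) xor ~Q

P xor S = T xor F = T
~Q = ~F = T
R -> ~Q = T -> T = T
(P xor S) <-> (R -> ~Q) = T <-> T = T
~Q = ~F = T
((P xor S) <-> (R -> ~Q)) xor ~Q = T xor T = F
Thus S1 is false.

S2: Parsed as ~((P <-> Q) <-> ~R)

P <-> Q = T <-> F = F
~R = ~T = F
(P <-> Q) <-> ~R = F <-> F = T
~((P <-> Q) <-> ~R) = ~T = F
Thus S2 is false.

S3: This is (S -> P) -> (R xor (~Q <-> ~S)).

S -> P = F -> T = T
~Q = ~F = T
~S = ~F = T
~Q <-> ~S = T <-> T = T
R xor (~Q <-> ~S) = T xor T = F
(S -> P) -> (R xor (~Q <-> ~S)) = T -> F = F
Thus S3 is false.

Count: 0.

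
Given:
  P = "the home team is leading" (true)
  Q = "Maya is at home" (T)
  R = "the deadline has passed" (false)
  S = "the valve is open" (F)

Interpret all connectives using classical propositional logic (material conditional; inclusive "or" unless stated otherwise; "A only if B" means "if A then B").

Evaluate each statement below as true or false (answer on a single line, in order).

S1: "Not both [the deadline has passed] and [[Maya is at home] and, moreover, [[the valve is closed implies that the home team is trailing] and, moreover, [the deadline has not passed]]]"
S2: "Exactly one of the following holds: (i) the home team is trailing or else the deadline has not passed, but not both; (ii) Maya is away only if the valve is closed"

S1: This is R nand (Q and ((not S -> not P) and not R)).

not S = not False = True
not P = not True = False
not S -> not P = True -> False = False
not R = not False = True
(not S -> not P) and not R = False and True = False
Q and ((not S -> not P) and not R) = True and False = False
R nand (Q and ((not S -> not P) and not R)) = False nand False = True
Hence S1 is true.

S2: Formalization: (not P xor not R) xor (not Q -> not S)

not P = not True = False
not R = not False = True
not P xor not R = False xor True = True
not Q = not True = False
not S = not False = True
not Q -> not S = False -> True = True
(not P xor not R) xor (not Q -> not S) = True xor True = False
Thus S2 is false.

S1 True, S2 False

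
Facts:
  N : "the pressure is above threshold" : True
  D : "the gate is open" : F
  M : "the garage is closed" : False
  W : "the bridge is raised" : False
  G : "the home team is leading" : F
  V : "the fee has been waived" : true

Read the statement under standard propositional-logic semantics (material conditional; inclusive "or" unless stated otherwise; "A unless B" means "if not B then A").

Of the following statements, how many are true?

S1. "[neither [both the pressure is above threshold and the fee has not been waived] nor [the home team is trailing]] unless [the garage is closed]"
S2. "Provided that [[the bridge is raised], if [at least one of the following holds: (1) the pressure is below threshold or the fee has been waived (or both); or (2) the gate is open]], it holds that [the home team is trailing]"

1

S1: In symbols: ((N & ~V) nor ~G) | M

~V = ~T = F
N & ~V = T & F = F
~G = ~F = T
(N & ~V) nor ~G = F nor T = F
((N & ~V) nor ~G) | M = F | F = F
Thus S1 is false.

S2: Parsed as (((~N | V) | D) -> W) -> ~G

~N = ~T = F
~N | V = F | T = T
(~N | V) | D = T | F = T
((~N | V) | D) -> W = T -> F = F
~G = ~F = T
(((~N | V) | D) -> W) -> ~G = F -> T = T
Hence S2 is true.

1 of the 2 statements is true.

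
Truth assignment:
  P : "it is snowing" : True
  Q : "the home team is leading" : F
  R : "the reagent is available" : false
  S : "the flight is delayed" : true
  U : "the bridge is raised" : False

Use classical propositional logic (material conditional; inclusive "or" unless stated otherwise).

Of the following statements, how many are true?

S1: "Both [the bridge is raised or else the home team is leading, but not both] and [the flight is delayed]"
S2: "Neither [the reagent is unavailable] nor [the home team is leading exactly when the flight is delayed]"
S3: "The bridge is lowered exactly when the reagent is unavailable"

S1: Formalization: (U xor Q) and S

U xor Q = False xor False = False
(U xor Q) and S = False and True = False
Hence S1 is false.

S2: This is not R nor (Q iff S).

not R = not False = True
Q iff S = False iff True = False
not R nor (Q iff S) = True nor False = False
So S2 is false.

S3: Formalization: not U iff not R

not U = not False = True
not R = not False = True
not U iff not R = True iff True = True
Thus S3 is true.

Count: 1.

1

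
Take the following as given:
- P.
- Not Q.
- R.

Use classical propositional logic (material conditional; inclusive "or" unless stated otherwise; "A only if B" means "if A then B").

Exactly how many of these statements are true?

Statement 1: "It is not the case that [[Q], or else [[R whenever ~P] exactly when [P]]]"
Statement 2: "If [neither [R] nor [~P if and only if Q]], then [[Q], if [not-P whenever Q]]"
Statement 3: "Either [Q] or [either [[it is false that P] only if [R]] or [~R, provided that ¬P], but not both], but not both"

1

Statement 1: Parsed as ~(Q | ((~P -> R) <-> P))

~P = ~T = F
~P -> R = F -> T = T
(~P -> R) <-> P = T <-> T = T
Q | ((~P -> R) <-> P) = F | T = T
~(Q | ((~P -> R) <-> P)) = ~T = F
So Statement 1 is false.

Statement 2: This is (R nor (~P <-> Q)) -> ((Q -> ~P) -> Q).

~P = ~T = F
~P <-> Q = F <-> F = T
R nor (~P <-> Q) = T nor T = F
~P = ~T = F
Q -> ~P = F -> F = T
(Q -> ~P) -> Q = T -> F = F
(R nor (~P <-> Q)) -> ((Q -> ~P) -> Q) = F -> F = T
So Statement 2 is true.

Statement 3: Parsed as Q xor ((~P -> R) xor (~P -> ~R))

~P = ~T = F
~P -> R = F -> T = T
~P = ~T = F
~R = ~T = F
~P -> ~R = F -> F = T
(~P -> R) xor (~P -> ~R) = T xor T = F
Q xor ((~P -> R) xor (~P -> ~R)) = F xor F = F
Hence Statement 3 is false.

Count: 1.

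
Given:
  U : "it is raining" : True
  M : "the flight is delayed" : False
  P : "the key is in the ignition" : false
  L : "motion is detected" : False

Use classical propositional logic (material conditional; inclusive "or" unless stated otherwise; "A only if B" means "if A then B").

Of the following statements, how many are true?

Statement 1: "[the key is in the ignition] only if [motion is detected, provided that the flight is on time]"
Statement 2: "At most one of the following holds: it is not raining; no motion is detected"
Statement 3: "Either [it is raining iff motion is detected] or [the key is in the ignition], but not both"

2

Statement 1: Parsed as P → (¬M → L)

¬M = ¬F = T
¬M → L = T → F = F
P → (¬M → L) = F → F = T
So Statement 1 is true.

Statement 2: In symbols: ¬U ↑ ¬L

¬U = ¬T = F
¬L = ¬F = T
¬U ↑ ¬L = F ↑ T = T
Hence Statement 2 is true.

Statement 3: In symbols: (U ↔ L) ⊕ P

U ↔ L = T ↔ F = F
(U ↔ L) ⊕ P = F ⊕ F = F
Hence Statement 3 is false.

True statements: 2 (Statement 1, Statement 2).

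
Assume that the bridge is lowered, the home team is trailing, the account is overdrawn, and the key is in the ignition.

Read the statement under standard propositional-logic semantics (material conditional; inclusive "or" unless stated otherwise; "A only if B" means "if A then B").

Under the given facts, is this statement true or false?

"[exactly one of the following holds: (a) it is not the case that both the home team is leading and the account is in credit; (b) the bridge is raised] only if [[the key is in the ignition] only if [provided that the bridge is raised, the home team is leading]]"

True.

Let Q = "the home team is leading" (F), R = "the account is overdrawn" (T), P = "the bridge is raised" (F), S = "the key is in the ignition" (T).
Formalization: ((Q nand ~R) xor P) -> (S -> (P -> Q))

~R = ~T = F
Q nand ~R = F nand F = T
(Q nand ~R) xor P = T xor F = T
P -> Q = F -> F = T
S -> (P -> Q) = T -> T = T
((Q nand ~R) xor P) -> (S -> (P -> Q)) = T -> T = T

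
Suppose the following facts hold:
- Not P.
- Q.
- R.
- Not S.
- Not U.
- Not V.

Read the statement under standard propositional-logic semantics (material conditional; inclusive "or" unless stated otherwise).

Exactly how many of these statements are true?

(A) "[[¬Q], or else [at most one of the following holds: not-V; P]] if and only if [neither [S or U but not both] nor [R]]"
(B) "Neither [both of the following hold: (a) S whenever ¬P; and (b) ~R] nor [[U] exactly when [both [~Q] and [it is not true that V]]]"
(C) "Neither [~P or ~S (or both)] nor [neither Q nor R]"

(A): In symbols: (not Q or (not V nand P)) iff ((S xor U) nor R)

not Q = not True = False
not V = not False = True
not V nand P = True nand False = True
not Q or (not V nand P) = False or True = True
S xor U = False xor False = False
(S xor U) nor R = False nor True = False
(not Q or (not V nand P)) iff ((S xor U) nor R) = True iff False = False
Hence (A) is false.

(B): In symbols: ((not P -> S) and not R) nor (U iff (not Q and not V))

not P = not False = True
not P -> S = True -> False = False
not R = not True = False
(not P -> S) and not R = False and False = False
not Q = not True = False
not V = not False = True
not Q and not V = False and True = False
U iff (not Q and not V) = False iff False = True
((not P -> S) and not R) nor (U iff (not Q and not V)) = False nor True = False
So (B) is false.

(C): Formalization: (not P or not S) nor (Q nor R)

not P = not False = True
not S = not False = True
not P or not S = True or True = True
Q nor R = True nor True = False
(not P or not S) nor (Q nor R) = True nor False = False
Hence (C) is false.

Count: 0.

0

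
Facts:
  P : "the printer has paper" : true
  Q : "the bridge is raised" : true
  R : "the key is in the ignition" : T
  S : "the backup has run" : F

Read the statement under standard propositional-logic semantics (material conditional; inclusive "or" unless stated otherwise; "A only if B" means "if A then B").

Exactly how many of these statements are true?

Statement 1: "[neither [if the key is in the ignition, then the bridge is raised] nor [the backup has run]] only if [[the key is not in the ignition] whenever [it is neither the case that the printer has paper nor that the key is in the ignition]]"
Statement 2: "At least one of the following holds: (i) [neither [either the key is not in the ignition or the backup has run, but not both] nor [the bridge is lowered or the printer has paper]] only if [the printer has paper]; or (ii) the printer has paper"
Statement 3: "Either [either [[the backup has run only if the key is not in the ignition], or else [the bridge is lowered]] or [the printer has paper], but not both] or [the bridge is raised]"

3

Statement 1: Parsed as ((R -> Q) nor S) -> ((P nor R) -> ~R)

R -> Q = T -> T = T
(R -> Q) nor S = T nor F = F
P nor R = T nor T = F
~R = ~T = F
(P nor R) -> ~R = F -> F = T
((R -> Q) nor S) -> ((P nor R) -> ~R) = F -> T = T
Thus Statement 1 is true.

Statement 2: This is (((~R xor S) nor (~Q | P)) -> P) | P.

~R = ~T = F
~R xor S = F xor F = F
~Q = ~T = F
~Q | P = F | T = T
(~R xor S) nor (~Q | P) = F nor T = F
((~R xor S) nor (~Q | P)) -> P = F -> T = T
(((~R xor S) nor (~Q | P)) -> P) | P = T | T = T
Hence Statement 2 is true.

Statement 3: This is (((S -> ~R) | ~Q) xor P) | Q.

~R = ~T = F
S -> ~R = F -> F = T
~Q = ~T = F
(S -> ~R) | ~Q = T | F = T
((S -> ~R) | ~Q) xor P = T xor T = F
(((S -> ~R) | ~Q) xor P) | Q = F | T = T
So Statement 3 is true.

3 of the 3 statements are true (Statement 1, Statement 2, Statement 3).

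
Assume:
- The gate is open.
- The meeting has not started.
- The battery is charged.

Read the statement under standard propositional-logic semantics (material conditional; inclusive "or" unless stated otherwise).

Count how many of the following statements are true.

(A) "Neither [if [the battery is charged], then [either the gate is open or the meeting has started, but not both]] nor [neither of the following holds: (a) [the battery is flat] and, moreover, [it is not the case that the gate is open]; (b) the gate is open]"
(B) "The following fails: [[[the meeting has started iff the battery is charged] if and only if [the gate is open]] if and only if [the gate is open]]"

1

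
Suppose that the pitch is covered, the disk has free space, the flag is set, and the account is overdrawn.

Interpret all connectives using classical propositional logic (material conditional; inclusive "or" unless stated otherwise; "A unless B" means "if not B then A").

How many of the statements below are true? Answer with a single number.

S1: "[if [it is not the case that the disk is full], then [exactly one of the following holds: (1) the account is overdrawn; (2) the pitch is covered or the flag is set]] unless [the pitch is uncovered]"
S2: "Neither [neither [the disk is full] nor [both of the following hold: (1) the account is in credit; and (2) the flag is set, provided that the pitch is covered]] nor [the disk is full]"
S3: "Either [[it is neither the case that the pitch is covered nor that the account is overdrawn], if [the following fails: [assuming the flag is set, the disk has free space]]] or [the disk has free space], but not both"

Let R = "the disk is full" (F), H = "the account is overdrawn" (T), L = "the pitch is covered" (T), U = "the flag is set" (T).

S1: In symbols: (¬R → (H ⊕ (L ∨ U))) ∨ ¬L

¬R = ¬F = T
L ∨ U = T ∨ T = T
H ⊕ (L ∨ U) = T ⊕ T = F
¬R → (H ⊕ (L ∨ U)) = T → F = F
¬L = ¬T = F
(¬R → (H ⊕ (L ∨ U))) ∨ ¬L = F ∨ F = F
Thus S1 is false.

S2: In symbols: (R ↓ (¬H ∧ (L → U))) ↓ R

¬H = ¬T = F
L → U = T → T = T
¬H ∧ (L → U) = F ∧ T = F
R ↓ (¬H ∧ (L → U)) = F ↓ F = T
(R ↓ (¬H ∧ (L → U))) ↓ R = T ↓ F = F
Hence S2 is false.

S3: This is (¬(U → ¬R) → (L ↓ H)) ⊕ ¬R.

¬R = ¬F = T
U → ¬R = T → T = T
¬(U → ¬R) = ¬T = F
L ↓ H = T ↓ T = F
¬(U → ¬R) → (L ↓ H) = F → F = T
¬R = ¬F = T
(¬(U → ¬R) → (L ↓ H)) ⊕ ¬R = T ⊕ T = F
Hence S3 is false.

Count: 0.

0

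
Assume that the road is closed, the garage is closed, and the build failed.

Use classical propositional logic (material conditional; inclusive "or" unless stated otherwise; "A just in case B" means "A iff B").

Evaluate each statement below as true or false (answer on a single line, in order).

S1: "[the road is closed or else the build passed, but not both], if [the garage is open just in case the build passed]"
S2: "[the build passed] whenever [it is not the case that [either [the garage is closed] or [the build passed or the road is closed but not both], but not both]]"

Let Q = "the garage is closed" (True), R = "the build passed" (False), P = "the road is closed" (True).

S1: Formalization: (not Q iff R) -> (P xor R)

not Q = not True = False
not Q iff R = False iff False = True
P xor R = True xor False = True
(not Q iff R) -> (P xor R) = True -> True = True
Thus S1 is true.

S2: This is not (Q xor (R xor P)) -> R.

R xor P = False xor True = True
Q xor (R xor P) = True xor True = False
not (Q xor (R xor P)) = not False = True
not (Q xor (R xor P)) -> R = True -> False = False
So S2 is false.

S1 true, S2 false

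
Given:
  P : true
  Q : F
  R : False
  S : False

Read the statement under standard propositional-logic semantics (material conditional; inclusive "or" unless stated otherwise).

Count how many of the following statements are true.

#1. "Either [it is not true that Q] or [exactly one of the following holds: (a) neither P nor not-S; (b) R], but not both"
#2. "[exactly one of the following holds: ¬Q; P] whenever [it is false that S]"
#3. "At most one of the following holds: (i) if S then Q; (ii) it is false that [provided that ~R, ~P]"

#1: Formalization: ~Q xor ((P nor ~S) xor R)

~Q = ~F = T
~S = ~F = T
P nor ~S = T nor T = F
(P nor ~S) xor R = F xor F = F
~Q xor ((P nor ~S) xor R) = T xor F = T
So #1 is true.

#2: In symbols: ~S -> (~Q xor P)

~S = ~F = T
~Q = ~F = T
~Q xor P = T xor T = F
~S -> (~Q xor P) = T -> F = F
Thus #2 is false.

#3: Formalization: (S -> Q) nand ~(~R -> ~P)

S -> Q = F -> F = T
~R = ~F = T
~P = ~T = F
~R -> ~P = T -> F = F
~(~R -> ~P) = ~F = T
(S -> Q) nand ~(~R -> ~P) = T nand T = F
So #3 is false.

Count: 1.

1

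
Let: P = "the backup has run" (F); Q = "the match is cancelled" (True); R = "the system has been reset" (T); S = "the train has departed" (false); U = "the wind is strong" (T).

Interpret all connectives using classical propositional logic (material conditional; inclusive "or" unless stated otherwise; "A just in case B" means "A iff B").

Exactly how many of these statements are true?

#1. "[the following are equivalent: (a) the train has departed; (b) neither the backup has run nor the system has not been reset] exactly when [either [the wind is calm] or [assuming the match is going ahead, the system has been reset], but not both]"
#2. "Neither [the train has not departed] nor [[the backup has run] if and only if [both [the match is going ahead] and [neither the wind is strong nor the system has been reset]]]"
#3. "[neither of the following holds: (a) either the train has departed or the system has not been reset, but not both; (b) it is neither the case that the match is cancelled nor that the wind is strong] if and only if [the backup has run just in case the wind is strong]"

0

#1: In symbols: (S iff (P nor not R)) iff (not U xor (not Q -> R))

not R = not True = False
P nor not R = False nor False = True
S iff (P nor not R) = False iff True = False
not U = not True = False
not Q = not True = False
not Q -> R = False -> True = True
not U xor (not Q -> R) = False xor True = True
(S iff (P nor not R)) iff (not U xor (not Q -> R)) = False iff True = False
So #1 is false.

#2: Formalization: not S nor (P iff (not Q and (U nor R)))

not S = not False = True
not Q = not True = False
U nor R = True nor True = False
not Q and (U nor R) = False and False = False
P iff (not Q and (U nor R)) = False iff False = True
not S nor (P iff (not Q and (U nor R))) = True nor True = False
Hence #2 is false.

#3: In symbols: ((S xor not R) nor (Q nor U)) iff (P iff U)

not R = not True = False
S xor not R = False xor False = False
Q nor U = True nor True = False
(S xor not R) nor (Q nor U) = False nor False = True
P iff U = False iff True = False
((S xor not R) nor (Q nor U)) iff (P iff U) = True iff False = False
Hence #3 is false.

0 of the 3 statements are true (none).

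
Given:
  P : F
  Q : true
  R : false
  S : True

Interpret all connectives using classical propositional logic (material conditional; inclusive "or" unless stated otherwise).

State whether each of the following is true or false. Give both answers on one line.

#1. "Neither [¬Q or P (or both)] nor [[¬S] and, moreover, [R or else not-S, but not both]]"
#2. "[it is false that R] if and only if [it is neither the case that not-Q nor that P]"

#1 True; #2 True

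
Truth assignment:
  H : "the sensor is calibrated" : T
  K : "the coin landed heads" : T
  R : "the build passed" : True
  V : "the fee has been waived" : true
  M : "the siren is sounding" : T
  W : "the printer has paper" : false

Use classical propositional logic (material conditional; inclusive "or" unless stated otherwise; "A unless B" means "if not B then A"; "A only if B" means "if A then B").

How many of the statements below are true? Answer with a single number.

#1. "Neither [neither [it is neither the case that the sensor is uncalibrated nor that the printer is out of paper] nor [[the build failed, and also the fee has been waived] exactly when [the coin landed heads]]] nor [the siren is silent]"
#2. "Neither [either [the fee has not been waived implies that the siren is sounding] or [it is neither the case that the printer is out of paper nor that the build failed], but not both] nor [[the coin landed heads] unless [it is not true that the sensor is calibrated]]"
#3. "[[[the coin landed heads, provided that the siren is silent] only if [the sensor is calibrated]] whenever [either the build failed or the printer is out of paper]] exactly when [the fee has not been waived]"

#1: Parsed as ((¬H ↓ ¬W) ↓ ((¬R ∧ V) ↔ K)) ↓ ¬M

¬H = ¬T = F
¬W = ¬F = T
¬H ↓ ¬W = F ↓ T = F
¬R = ¬T = F
¬R ∧ V = F ∧ T = F
(¬R ∧ V) ↔ K = F ↔ T = F
(¬H ↓ ¬W) ↓ ((¬R ∧ V) ↔ K) = F ↓ F = T
¬M = ¬T = F
((¬H ↓ ¬W) ↓ ((¬R ∧ V) ↔ K)) ↓ ¬M = T ↓ F = F
Thus #1 is false.

#2: Formalization: ((¬V → M) ⊕ (¬W ↓ ¬R)) ↓ (K ∨ ¬H)

¬V = ¬T = F
¬V → M = F → T = T
¬W = ¬F = T
¬R = ¬T = F
¬W ↓ ¬R = T ↓ F = F
(¬V → M) ⊕ (¬W ↓ ¬R) = T ⊕ F = T
¬H = ¬T = F
K ∨ ¬H = T ∨ F = T
((¬V → M) ⊕ (¬W ↓ ¬R)) ↓ (K ∨ ¬H) = T ↓ T = F
Thus #2 is false.

#3: This is ((¬R ∨ ¬W) → ((¬M → K) → H)) ↔ ¬V.

¬R = ¬T = F
¬W = ¬F = T
¬R ∨ ¬W = F ∨ T = T
¬M = ¬T = F
¬M → K = F → T = T
(¬M → K) → H = T → T = T
(¬R ∨ ¬W) → ((¬M → K) → H) = T → T = T
¬V = ¬T = F
((¬R ∨ ¬W) → ((¬M → K) → H)) ↔ ¬V = T ↔ F = F
So #3 is false.

0 of the 3 statements are true (none).

0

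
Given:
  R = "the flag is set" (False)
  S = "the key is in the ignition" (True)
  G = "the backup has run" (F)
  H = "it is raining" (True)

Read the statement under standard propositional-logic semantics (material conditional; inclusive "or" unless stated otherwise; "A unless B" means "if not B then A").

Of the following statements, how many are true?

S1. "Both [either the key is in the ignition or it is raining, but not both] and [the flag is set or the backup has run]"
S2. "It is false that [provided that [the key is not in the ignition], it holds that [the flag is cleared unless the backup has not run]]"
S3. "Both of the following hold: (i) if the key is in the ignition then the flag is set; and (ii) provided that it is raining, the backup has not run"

0

S1: Parsed as (S xor H) & (R | G)

S xor H = T xor T = F
R | G = F | F = F
(S xor H) & (R | G) = F & F = F
Thus S1 is false.

S2: In symbols: ~(~S -> (~R | ~G))

~S = ~T = F
~R = ~F = T
~G = ~F = T
~R | ~G = T | T = T
~S -> (~R | ~G) = F -> T = T
~(~S -> (~R | ~G)) = ~T = F
So S2 is false.

S3: Formalization: (S -> R) & (H -> ~G)

S -> R = T -> F = F
~G = ~F = T
H -> ~G = T -> T = T
(S -> R) & (H -> ~G) = F & T = F
Thus S3 is false.

True statements: 0 (none).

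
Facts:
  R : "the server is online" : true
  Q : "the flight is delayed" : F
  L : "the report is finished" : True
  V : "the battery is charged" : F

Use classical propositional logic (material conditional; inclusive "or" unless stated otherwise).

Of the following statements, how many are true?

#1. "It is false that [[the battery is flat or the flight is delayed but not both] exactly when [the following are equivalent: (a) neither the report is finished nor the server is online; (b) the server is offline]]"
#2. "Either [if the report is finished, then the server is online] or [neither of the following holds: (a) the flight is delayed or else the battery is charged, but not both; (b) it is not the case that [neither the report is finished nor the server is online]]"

1

#1: Formalization: ~((~V xor Q) <-> ((L nor R) <-> ~R))

~V = ~F = T
~V xor Q = T xor F = T
L nor R = T nor T = F
~R = ~T = F
(L nor R) <-> ~R = F <-> F = T
(~V xor Q) <-> ((L nor R) <-> ~R) = T <-> T = T
~((~V xor Q) <-> ((L nor R) <-> ~R)) = ~T = F
Thus #1 is false.

#2: Parsed as (L -> R) | ((Q xor V) nor ~(L nor R))

L -> R = T -> T = T
Q xor V = F xor F = F
L nor R = T nor T = F
~(L nor R) = ~F = T
(Q xor V) nor ~(L nor R) = F nor T = F
(L -> R) | ((Q xor V) nor ~(L nor R)) = T | F = T
So #2 is true.

1 of the 2 statements is true (#2).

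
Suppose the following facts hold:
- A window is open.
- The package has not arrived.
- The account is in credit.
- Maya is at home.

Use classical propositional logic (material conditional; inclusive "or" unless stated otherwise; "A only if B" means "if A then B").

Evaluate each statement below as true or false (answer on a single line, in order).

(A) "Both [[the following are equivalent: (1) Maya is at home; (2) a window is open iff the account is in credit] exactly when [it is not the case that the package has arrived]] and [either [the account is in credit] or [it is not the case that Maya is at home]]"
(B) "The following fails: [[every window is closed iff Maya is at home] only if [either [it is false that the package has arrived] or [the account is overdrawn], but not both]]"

Let L = "Maya is at home" (True), S = "a window is open" (True), U = "the account is overdrawn" (False), V = "the package has arrived" (False).

(A): In symbols: ((L iff (S iff not U)) iff not V) and (not U or not L)

not U = not False = True
S iff not U = True iff True = True
L iff (S iff not U) = True iff True = True
not V = not False = True
(L iff (S iff not U)) iff not V = True iff True = True
not U = not False = True
not L = not True = False
not U or not L = True or False = True
((L iff (S iff not U)) iff not V) and (not U or not L) = True and True = True
Thus (A) is true.

(B): Formalization: not ((not S iff L) -> (not V xor U))

not S = not True = False
not S iff L = False iff True = False
not V = not False = True
not V xor U = True xor False = True
(not S iff L) -> (not V xor U) = False -> True = True
not ((not S iff L) -> (not V xor U)) = not True = False
Hence (B) is false.

(A) True, (B) False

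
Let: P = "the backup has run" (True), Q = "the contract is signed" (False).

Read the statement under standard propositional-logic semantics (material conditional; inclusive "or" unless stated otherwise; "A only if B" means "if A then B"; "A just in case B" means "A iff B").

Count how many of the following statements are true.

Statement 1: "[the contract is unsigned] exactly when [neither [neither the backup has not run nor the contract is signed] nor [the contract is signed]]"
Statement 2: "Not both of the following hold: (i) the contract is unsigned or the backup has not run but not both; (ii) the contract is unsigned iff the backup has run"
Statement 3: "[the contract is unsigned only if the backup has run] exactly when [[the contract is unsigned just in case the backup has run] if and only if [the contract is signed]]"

Statement 1: Parsed as not Q iff ((not P nor Q) nor Q)

not Q = not False = True
not P = not True = False
not P nor Q = False nor False = True
(not P nor Q) nor Q = True nor False = False
not Q iff ((not P nor Q) nor Q) = True iff False = False
Thus Statement 1 is false.

Statement 2: This is (not Q xor not P) nand (not Q iff P).

not Q = not False = True
not P = not True = False
not Q xor not P = True xor False = True
not Q = not False = True
not Q iff P = True iff True = True
(not Q xor not P) nand (not Q iff P) = True nand True = False
So Statement 2 is false.

Statement 3: This is (not Q -> P) iff ((not Q iff P) iff Q).

not Q = not False = True
not Q -> P = True -> True = True
not Q = not False = True
not Q iff P = True iff True = True
(not Q iff P) iff Q = True iff False = False
(not Q -> P) iff ((not Q iff P) iff Q) = True iff False = False
Hence Statement 3 is false.

Count: 0.

0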